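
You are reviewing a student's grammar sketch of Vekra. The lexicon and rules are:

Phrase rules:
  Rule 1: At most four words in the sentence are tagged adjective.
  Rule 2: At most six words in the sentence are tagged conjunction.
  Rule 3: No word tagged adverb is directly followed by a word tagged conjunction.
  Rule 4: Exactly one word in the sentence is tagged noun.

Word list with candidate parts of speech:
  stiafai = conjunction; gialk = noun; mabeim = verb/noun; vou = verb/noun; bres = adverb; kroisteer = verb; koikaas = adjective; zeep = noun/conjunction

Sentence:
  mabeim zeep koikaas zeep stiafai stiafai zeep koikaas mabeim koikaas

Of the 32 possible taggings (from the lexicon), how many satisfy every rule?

5

Candidates per position — 1:mabeim {verb,noun}; 2:zeep {noun,conjunction}; 3:koikaas {adjective}; 4:zeep {noun,conjunction}; 5:stiafai {conjunction}; 6:stiafai {conjunction}; 7:zeep {noun,conjunction}; 8:koikaas {adjective}; 9:mabeim {verb,noun}; 10:koikaas {adjective}.
There are 32 candidate sequences in total.
The sequences that satisfy every rule: verb noun adjective conjunction conjunction conjunction conjunction adjective verb adjective; verb conjunction adjective noun conjunction conjunction conjunction adjective verb adjective; verb conjunction adjective conjunction conjunction conjunction noun adjective verb adjective; verb conjunction adjective conjunction conjunction conjunction conjunction adjective noun adjective; noun conjunction adjective conjunction conjunction conjunction conjunction adjective verb adjective.
Count = 5.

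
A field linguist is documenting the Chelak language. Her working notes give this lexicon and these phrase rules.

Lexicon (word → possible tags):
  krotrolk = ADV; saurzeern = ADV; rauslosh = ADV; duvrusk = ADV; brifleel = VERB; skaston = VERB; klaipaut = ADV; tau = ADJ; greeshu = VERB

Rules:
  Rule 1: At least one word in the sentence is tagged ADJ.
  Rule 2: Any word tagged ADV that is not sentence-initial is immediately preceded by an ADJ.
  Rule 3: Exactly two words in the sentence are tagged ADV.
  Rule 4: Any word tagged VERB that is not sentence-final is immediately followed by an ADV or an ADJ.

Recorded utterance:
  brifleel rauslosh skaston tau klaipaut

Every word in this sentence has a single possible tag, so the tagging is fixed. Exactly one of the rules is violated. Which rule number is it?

Fixed tagging: VERB ADV VERB ADJ ADV.
Checking each rule: R1 holds, R2 violated, R3 holds, R4 holds.
Only rule 2 fails.

2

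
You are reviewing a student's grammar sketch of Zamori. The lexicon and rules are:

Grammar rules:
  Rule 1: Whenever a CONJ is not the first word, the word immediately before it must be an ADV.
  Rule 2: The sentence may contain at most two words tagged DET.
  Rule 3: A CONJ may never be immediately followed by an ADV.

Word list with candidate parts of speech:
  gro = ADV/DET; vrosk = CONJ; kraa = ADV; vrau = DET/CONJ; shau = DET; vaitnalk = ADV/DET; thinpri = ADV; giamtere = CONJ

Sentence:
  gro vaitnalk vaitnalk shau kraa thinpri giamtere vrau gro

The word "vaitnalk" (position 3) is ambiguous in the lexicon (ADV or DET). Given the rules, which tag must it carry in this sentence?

Candidates per position — 1:gro {ADV,DET}; 2:vaitnalk {ADV,DET}; 3:vaitnalk {ADV,DET}; 4:shau {DET}; 5:kraa {ADV}; 6:thinpri {ADV}; 7:giamtere {CONJ}; 8:vrau {DET,CONJ}; 9:gro {ADV,DET}.
Position 8: tagging it CONJ would leave rule 1 unsatisfiable, so it must be DET.
Position 9: tagging it DET would leave rule 2 unsatisfiable, so it must be ADV.
Position 1: tagging it DET would leave rule 2 unsatisfiable, so it must be ADV.
Position 2: tagging it DET would leave rule 2 unsatisfiable, so it must be ADV.
Position 3: tagging it DET would leave rule 2 unsatisfiable, so it must be ADV.
The unique satisfying tagging is: ADV ADV ADV DET ADV ADV CONJ DET ADV.
Rule-by-rule: rule 1 ✓; rule 2 ✓; rule 3 ✓.

ADV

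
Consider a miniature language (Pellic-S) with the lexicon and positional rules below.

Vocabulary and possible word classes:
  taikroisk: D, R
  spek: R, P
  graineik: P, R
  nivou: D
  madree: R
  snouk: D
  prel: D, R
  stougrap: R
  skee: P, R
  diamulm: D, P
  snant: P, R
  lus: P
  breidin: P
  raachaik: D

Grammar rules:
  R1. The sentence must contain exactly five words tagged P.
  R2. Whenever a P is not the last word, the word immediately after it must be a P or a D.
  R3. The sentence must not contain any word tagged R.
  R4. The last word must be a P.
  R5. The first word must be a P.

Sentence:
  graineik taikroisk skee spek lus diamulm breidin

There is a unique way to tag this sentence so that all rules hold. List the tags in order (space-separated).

Candidates per position — 1:graineik {P,R}; 2:taikroisk {D,R}; 3:skee {P,R}; 4:spek {R,P}; 5:lus {P}; 6:diamulm {D,P}; 7:breidin {P}.
Word 1 cannot be R — rule 3 would then fail for every completion. It is P.
Word 2 cannot be R — rule 2 would then fail for every completion. It is D.
Word 3 cannot be R — rule 3 would then fail for every completion. It is P.
Word 4 cannot be R — rule 2 would then fail for every completion. It is P.
Word 6 cannot be P — rule 1 would then fail for every completion. It is D.
The unique satisfying tagging is: P D P P P D P.
Check: rule 1 satisfied; rule 2 satisfied; rule 3 satisfied; rule 4 satisfied; rule 5 satisfied.

P D P P P D P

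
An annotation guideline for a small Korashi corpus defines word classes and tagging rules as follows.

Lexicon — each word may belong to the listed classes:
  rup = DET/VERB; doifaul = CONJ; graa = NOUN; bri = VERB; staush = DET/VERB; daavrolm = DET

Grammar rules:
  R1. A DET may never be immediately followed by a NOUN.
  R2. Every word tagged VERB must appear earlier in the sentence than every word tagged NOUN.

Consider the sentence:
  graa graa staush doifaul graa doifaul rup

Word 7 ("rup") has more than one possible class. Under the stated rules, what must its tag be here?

Candidates per position — 1:graa {NOUN}; 2:graa {NOUN}; 3:staush {DET,VERB}; 4:doifaul {CONJ}; 5:graa {NOUN}; 6:doifaul {CONJ}; 7:rup {DET,VERB}.
If word 3 were VERB, no tagging could satisfy rule 2; so word 3 is DET.
If word 7 were VERB, no tagging could satisfy rule 2; so word 7 is DET.
So the tagging must be: NOUN NOUN DET CONJ NOUN CONJ DET.
Rule-by-rule: rule 1 satisfied; rule 2 satisfied.

DET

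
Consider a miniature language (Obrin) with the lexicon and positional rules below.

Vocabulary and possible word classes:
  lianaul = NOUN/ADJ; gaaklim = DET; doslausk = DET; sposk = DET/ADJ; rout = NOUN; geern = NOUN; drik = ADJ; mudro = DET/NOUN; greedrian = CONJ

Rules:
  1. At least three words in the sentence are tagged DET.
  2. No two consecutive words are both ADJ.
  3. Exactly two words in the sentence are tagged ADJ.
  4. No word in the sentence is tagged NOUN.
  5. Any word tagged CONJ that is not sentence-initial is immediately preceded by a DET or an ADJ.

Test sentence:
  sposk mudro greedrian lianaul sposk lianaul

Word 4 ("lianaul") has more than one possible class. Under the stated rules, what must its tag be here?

Candidates per position — 1:sposk {DET,ADJ}; 2:mudro {DET,NOUN}; 3:greedrian {CONJ}; 4:lianaul {NOUN,ADJ}; 5:sposk {DET,ADJ}; 6:lianaul {NOUN,ADJ}.
If word 1 were ADJ, no tagging could satisfy rule 1; so word 1 is DET.
If word 2 were NOUN, no tagging could satisfy rule 1; so word 2 is DET.
If word 4 were NOUN, no tagging could satisfy rule 4; so word 4 is ADJ.
If word 5 were ADJ, no tagging could satisfy rule 1; so word 5 is DET.
If word 6 were NOUN, no tagging could satisfy rule 3; so word 6 is ADJ.
The unique satisfying tagging is: DET DET CONJ ADJ DET ADJ.
Rule-by-rule: rule 1 ✓; rule 2 ✓; rule 3 ✓; rule 4 ✓; rule 5 ✓.

ADJ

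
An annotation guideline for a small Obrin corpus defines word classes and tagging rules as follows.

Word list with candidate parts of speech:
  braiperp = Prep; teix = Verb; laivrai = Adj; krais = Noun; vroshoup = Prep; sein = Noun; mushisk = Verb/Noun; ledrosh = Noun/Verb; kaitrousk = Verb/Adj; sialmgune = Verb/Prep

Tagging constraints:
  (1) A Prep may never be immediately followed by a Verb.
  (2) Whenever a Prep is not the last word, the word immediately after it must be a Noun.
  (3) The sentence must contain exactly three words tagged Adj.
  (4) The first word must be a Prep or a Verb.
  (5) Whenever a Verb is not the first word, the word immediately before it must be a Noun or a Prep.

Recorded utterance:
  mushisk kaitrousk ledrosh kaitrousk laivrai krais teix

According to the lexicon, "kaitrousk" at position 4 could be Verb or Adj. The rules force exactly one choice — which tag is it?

Adj

Candidates per position — 1:mushisk {Verb,Noun}; 2:kaitrousk {Verb,Adj}; 3:ledrosh {Noun,Verb}; 4:kaitrousk {Verb,Adj}; 5:laivrai {Adj}; 6:krais {Noun}; 7:teix {Verb}.
Position 1: Noun is ruled out by rule 4; that leaves Verb.
Position 2: Verb is ruled out by rule 3; that leaves Adj.
Position 3: Verb is ruled out by rule 5; that leaves Noun.
Position 4: Verb is ruled out by rule 3; that leaves Adj.
The unique satisfying tagging is: Verb Adj Noun Adj Adj Noun Verb.
Checking: rule 1 holds; rule 2 holds; rule 3 holds; rule 4 holds; rule 5 holds.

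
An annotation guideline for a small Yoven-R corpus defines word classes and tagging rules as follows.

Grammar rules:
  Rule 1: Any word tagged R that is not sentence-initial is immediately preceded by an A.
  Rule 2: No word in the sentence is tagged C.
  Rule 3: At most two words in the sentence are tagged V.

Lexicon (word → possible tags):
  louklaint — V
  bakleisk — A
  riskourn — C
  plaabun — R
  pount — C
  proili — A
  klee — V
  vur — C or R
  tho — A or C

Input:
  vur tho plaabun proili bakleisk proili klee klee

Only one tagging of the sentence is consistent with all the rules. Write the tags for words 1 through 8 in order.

R A R A A A V V

Candidates per position — 1:vur {C,R}; 2:tho {A,C}; 3:plaabun {R}; 4:proili {A}; 5:bakleisk {A}; 6:proili {A}; 7:klee {V}; 8:klee {V}.
Position 1: tagging it C would leave rule 2 unsatisfiable, so it must be R.
Position 2: tagging it C would leave rule 1 unsatisfiable, so it must be A.
So the tagging must be: R A R A A A V V.
Checking: rule 1 holds; rule 2 holds; rule 3 holds.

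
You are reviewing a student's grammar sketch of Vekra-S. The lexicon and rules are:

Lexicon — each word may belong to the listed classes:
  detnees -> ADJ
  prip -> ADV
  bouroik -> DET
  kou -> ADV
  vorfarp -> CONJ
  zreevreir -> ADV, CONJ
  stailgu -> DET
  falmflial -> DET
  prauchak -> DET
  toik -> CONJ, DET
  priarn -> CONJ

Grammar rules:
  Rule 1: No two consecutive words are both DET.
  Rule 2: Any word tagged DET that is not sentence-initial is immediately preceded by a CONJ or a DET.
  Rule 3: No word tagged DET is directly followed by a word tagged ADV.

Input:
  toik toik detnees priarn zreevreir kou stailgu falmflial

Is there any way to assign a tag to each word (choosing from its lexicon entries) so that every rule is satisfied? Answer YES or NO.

NO

Candidates per position — 1:toik {CONJ,DET}; 2:toik {CONJ,DET}; 3:detnees {ADJ}; 4:priarn {CONJ}; 5:zreevreir {ADV,CONJ}; 6:kou {ADV}; 7:stailgu {DET}; 8:falmflial {DET}.
Rule 1 cannot be satisfied by any choice of tags from the lexicon.
So there is no consistent tagging.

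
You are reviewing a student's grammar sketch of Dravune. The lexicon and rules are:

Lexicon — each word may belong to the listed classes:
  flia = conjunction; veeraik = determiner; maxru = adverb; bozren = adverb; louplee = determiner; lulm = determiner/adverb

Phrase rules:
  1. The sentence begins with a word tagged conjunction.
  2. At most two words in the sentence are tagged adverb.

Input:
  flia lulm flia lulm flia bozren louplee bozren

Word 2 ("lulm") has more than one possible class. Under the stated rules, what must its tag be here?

determiner

Candidates per position — 1:flia {conjunction}; 2:lulm {determiner,adverb}; 3:flia {conjunction}; 4:lulm {determiner,adverb}; 5:flia {conjunction}; 6:bozren {adverb}; 7:louplee {determiner}; 8:bozren {adverb}.
Position 2: tagging it adverb would leave rule 2 unsatisfiable, so it must be determiner.
Position 4: tagging it adverb would leave rule 2 unsatisfiable, so it must be determiner.
So the tagging must be: conjunction determiner conjunction determiner conjunction adverb determiner adverb.
Checking: rule 1 ✓; rule 2 ✓.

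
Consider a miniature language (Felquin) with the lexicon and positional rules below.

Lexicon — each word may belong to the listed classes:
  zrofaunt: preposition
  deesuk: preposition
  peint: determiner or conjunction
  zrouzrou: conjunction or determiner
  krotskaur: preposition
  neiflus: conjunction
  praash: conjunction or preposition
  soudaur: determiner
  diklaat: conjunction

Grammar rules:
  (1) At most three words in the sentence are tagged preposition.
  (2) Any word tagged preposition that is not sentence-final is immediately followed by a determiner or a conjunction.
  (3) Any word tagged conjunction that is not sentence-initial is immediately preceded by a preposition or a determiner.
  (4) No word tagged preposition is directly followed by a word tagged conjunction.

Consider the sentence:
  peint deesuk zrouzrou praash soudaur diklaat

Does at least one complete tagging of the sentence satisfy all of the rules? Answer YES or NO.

YES

Candidates per position — 1:peint {determiner,conjunction}; 2:deesuk {preposition}; 3:zrouzrou {conjunction,determiner}; 4:praash {conjunction,preposition}; 5:soudaur {determiner}; 6:diklaat {conjunction}.
One satisfying assignment: determiner preposition determiner conjunction determiner conjunction.
Check: rule 1 holds; rule 2 holds; rule 3 holds; rule 4 holds.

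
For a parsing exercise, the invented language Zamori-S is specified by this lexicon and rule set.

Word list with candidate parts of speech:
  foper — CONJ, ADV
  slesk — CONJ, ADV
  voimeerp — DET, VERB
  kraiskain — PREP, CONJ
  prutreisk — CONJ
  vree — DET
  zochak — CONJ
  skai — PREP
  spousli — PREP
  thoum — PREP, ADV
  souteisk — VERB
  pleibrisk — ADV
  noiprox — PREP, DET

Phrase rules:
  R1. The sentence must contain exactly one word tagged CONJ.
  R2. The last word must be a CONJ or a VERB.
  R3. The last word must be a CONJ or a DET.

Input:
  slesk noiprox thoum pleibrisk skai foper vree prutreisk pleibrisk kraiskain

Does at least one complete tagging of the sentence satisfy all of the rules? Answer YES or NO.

NO

Candidates per position — 1:slesk {CONJ,ADV}; 2:noiprox {PREP,DET}; 3:thoum {PREP,ADV}; 4:pleibrisk {ADV}; 5:skai {PREP}; 6:foper {CONJ,ADV}; 7:vree {DET}; 8:prutreisk {CONJ}; 9:pleibrisk {ADV}; 10:kraiskain {PREP,CONJ}.
Every candidate sequence violates at least one rule; no consistent tagging exists.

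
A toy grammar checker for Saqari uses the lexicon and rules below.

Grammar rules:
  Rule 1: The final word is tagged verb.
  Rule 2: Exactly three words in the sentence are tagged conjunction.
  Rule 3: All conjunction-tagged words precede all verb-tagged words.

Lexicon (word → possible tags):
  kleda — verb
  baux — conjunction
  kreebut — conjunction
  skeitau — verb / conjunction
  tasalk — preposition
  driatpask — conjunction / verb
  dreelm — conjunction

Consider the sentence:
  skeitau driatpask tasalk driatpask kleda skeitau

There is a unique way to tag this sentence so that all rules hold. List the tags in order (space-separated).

conjunction conjunction preposition conjunction verb verb

Candidates per position — 1:skeitau {verb,conjunction}; 2:driatpask {conjunction,verb}; 3:tasalk {preposition}; 4:driatpask {conjunction,verb}; 5:kleda {verb}; 6:skeitau {verb,conjunction}.
If word 6 were conjunction, no tagging could satisfy rule 1; so word 6 is verb.
If word 1 were verb, no tagging could satisfy rule 2; so word 1 is conjunction.
If word 2 were verb, no tagging could satisfy rule 2; so word 2 is conjunction.
If word 4 were verb, no tagging could satisfy rule 2; so word 4 is conjunction.
The unique satisfying tagging is: conjunction conjunction preposition conjunction verb verb.
Rule-by-rule: rule 1 ok; rule 2 ok; rule 3 ok.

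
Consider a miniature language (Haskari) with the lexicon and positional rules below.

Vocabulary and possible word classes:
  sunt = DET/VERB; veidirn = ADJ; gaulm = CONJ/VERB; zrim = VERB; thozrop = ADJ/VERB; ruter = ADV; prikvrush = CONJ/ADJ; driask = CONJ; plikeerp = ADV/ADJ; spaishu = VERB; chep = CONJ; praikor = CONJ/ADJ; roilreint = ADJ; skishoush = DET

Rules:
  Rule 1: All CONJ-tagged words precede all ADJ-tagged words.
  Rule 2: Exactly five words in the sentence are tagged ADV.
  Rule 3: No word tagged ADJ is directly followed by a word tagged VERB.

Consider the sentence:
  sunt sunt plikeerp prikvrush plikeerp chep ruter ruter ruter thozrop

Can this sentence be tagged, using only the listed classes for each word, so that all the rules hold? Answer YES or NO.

YES

Candidates per position — 1:sunt {DET,VERB}; 2:sunt {DET,VERB}; 3:plikeerp {ADV,ADJ}; 4:prikvrush {CONJ,ADJ}; 5:plikeerp {ADV,ADJ}; 6:chep {CONJ}; 7:ruter {ADV}; 8:ruter {ADV}; 9:ruter {ADV}; 10:thozrop {ADJ,VERB}.
One satisfying assignment: VERB DET ADV CONJ ADV CONJ ADV ADV ADV ADJ.
Checking: rule 1 ✓; rule 2 ✓; rule 3 ✓.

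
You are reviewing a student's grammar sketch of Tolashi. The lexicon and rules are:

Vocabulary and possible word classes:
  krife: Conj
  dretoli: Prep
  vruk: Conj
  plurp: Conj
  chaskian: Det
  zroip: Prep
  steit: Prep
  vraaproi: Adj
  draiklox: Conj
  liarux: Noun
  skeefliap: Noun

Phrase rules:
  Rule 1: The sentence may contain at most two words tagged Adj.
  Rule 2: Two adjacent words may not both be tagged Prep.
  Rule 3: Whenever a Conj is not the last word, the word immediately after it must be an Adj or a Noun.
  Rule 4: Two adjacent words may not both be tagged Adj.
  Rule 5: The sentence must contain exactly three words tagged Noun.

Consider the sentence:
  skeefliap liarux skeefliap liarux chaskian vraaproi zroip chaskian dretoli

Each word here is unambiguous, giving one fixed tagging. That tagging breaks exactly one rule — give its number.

Fixed tagging: Noun Noun Noun Noun Det Adj Prep Det Prep.
Checking each rule: R1 ok, R2 ok, R3 ok, R4 ok, R5 fails.
Only rule 5 fails.

5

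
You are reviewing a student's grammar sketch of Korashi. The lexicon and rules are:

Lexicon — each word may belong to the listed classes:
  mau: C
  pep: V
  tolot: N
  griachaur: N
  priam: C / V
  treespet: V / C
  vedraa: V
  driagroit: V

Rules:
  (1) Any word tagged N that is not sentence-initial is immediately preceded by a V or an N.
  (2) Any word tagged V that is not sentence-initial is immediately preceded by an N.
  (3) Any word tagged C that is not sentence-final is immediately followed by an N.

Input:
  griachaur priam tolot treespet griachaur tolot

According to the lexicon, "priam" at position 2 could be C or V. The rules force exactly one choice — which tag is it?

Candidates per position — 1:griachaur {N}; 2:priam {C,V}; 3:tolot {N}; 4:treespet {V,C}; 5:griachaur {N}; 6:tolot {N}.
If word 2 were C, no tagging could satisfy rule 1; so word 2 is V.
If word 4 were C, no tagging could satisfy rule 1; so word 4 is V.
The only consistent sequence is: N V N V N N.
Rule-by-rule: rule 1 ok; rule 2 ok; rule 3 ok.

V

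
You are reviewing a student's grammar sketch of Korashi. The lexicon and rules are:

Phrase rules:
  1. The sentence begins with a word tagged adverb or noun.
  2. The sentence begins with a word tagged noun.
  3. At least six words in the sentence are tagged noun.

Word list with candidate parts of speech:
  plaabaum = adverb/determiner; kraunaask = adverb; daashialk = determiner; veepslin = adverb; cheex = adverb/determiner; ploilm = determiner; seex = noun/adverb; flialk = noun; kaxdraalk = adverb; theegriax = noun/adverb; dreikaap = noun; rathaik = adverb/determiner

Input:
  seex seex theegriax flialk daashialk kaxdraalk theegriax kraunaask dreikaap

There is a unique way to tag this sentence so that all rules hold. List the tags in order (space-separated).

noun noun noun noun determiner adverb noun adverb noun

Candidates per position — 1:seex {noun,adverb}; 2:seex {noun,adverb}; 3:theegriax {noun,adverb}; 4:flialk {noun}; 5:daashialk {determiner}; 6:kaxdraalk {adverb}; 7:theegriax {noun,adverb}; 8:kraunaask {adverb}; 9:dreikaap {noun}.
If word 1 were adverb, no tagging could satisfy rule 2; so word 1 is noun.
If word 2 were adverb, no tagging could satisfy rule 3; so word 2 is noun.
If word 3 were adverb, no tagging could satisfy rule 3; so word 3 is noun.
If word 7 were adverb, no tagging could satisfy rule 3; so word 7 is noun.
That leaves exactly one tagging: noun noun noun noun determiner adverb noun adverb noun.
Verifying each rule — rule 1 holds; rule 2 holds; rule 3 holds.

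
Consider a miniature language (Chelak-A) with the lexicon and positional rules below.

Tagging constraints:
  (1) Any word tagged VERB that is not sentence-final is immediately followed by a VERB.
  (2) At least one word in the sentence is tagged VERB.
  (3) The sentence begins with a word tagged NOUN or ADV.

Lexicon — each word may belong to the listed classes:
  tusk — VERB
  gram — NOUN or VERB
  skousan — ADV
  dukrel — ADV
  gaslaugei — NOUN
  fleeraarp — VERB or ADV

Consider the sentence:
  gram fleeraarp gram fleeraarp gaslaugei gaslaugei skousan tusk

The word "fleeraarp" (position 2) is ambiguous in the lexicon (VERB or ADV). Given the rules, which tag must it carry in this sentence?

ADV

Candidates per position — 1:gram {NOUN,VERB}; 2:fleeraarp {VERB,ADV}; 3:gram {NOUN,VERB}; 4:fleeraarp {VERB,ADV}; 5:gaslaugei {NOUN}; 6:gaslaugei {NOUN}; 7:skousan {ADV}; 8:tusk {VERB}.
Position 1: tagging it VERB would leave rule 1 unsatisfiable, so it must be NOUN.
Position 2: tagging it VERB would leave rule 1 unsatisfiable, so it must be ADV.
Position 3: tagging it VERB would leave rule 1 unsatisfiable, so it must be NOUN.
Position 4: tagging it VERB would leave rule 1 unsatisfiable, so it must be ADV.
The only consistent sequence is: NOUN ADV NOUN ADV NOUN NOUN ADV VERB.
Checking: rule 1 ✓; rule 2 ✓; rule 3 ✓.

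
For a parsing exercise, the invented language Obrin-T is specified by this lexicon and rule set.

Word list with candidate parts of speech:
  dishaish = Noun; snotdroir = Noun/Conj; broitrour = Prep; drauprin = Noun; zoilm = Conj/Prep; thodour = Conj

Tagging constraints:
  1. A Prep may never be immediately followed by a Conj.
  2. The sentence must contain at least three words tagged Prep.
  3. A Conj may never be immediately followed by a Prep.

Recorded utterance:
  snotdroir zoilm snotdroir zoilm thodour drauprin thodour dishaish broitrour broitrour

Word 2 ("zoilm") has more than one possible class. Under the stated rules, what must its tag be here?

Candidates per position — 1:snotdroir {Noun,Conj}; 2:zoilm {Conj,Prep}; 3:snotdroir {Noun,Conj}; 4:zoilm {Conj,Prep}; 5:thodour {Conj}; 6:drauprin {Noun}; 7:thodour {Conj}; 8:dishaish {Noun}; 9:broitrour {Prep}; 10:broitrour {Prep}.
Position 4: tagging it Prep would leave rule 1 unsatisfiable, so it must be Conj.
Position 2: tagging it Conj would leave rule 2 unsatisfiable, so it must be Prep.
Position 3: tagging it Conj would leave rule 1 unsatisfiable, so it must be Noun.
Position 1: tagging it Conj would leave rule 3 unsatisfiable, so it must be Noun.
That leaves exactly one tagging: Noun Prep Noun Conj Conj Noun Conj Noun Prep Prep.
Verifying each rule — rule 1 satisfied; rule 2 satisfied; rule 3 satisfied.

Prep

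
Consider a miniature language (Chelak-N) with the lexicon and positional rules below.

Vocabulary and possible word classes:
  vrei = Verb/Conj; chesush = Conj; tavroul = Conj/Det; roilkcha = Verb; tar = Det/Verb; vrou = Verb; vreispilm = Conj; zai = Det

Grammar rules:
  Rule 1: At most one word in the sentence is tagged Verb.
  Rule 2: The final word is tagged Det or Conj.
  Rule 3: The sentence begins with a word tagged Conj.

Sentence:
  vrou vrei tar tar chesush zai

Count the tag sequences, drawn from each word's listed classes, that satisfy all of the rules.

Candidates per position — 1:vrou {Verb}; 2:vrei {Verb,Conj}; 3:tar {Det,Verb}; 4:tar {Det,Verb}; 5:chesush {Conj}; 6:zai {Det}.
There are 8 candidate sequences in total.
Rule 3 cannot be satisfied by any choice of tags from the lexicon.
So there is no consistent tagging.
Count = 0.

0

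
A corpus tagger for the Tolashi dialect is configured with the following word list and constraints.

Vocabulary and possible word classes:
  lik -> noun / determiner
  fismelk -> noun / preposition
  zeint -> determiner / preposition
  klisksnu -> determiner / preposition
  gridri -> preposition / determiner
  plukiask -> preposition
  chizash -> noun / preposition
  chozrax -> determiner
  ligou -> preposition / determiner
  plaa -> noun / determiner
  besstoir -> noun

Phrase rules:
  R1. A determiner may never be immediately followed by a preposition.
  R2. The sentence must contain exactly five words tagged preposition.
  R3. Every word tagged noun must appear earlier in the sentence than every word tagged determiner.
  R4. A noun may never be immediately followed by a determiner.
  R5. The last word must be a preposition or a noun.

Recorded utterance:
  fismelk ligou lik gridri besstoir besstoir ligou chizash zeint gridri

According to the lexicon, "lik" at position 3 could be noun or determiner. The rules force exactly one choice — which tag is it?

Candidates per position — 1:fismelk {noun,preposition}; 2:ligou {preposition,determiner}; 3:lik {noun,determiner}; 4:gridri {preposition,determiner}; 5:besstoir {noun}; 6:besstoir {noun}; 7:ligou {preposition,determiner}; 8:chizash {noun,preposition}; 9:zeint {determiner,preposition}; 10:gridri {preposition,determiner}.
Position 2: tagging it determiner would leave rule 3 unsatisfiable, so it must be preposition.
Position 3: tagging it determiner would leave rule 3 unsatisfiable, so it must be noun.
Position 4: tagging it determiner would leave rule 3 unsatisfiable, so it must be preposition.
Position 7: tagging it determiner would leave rule 4 unsatisfiable, so it must be preposition.
Position 10: tagging it determiner would leave rule 5 unsatisfiable, so it must be preposition.
Position 9: tagging it determiner would leave rule 1 unsatisfiable, so it must be preposition.
Position 1: tagging it preposition would leave rule 2 unsatisfiable, so it must be noun.
Position 8: tagging it preposition would leave rule 2 unsatisfiable, so it must be noun.
So the tagging must be: noun preposition noun preposition noun noun preposition noun preposition preposition.
Checking: rule 1 holds; rule 2 holds; rule 3 holds; rule 4 holds; rule 5 holds.

noun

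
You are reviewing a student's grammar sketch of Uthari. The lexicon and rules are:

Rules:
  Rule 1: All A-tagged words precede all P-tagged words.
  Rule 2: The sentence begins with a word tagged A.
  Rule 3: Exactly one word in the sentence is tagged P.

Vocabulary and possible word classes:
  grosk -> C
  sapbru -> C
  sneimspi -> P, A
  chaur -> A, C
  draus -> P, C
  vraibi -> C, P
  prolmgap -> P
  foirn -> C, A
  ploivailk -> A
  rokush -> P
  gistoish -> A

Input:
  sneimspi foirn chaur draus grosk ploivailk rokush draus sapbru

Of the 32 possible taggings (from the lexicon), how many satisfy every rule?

Candidates per position — 1:sneimspi {P,A}; 2:foirn {C,A}; 3:chaur {A,C}; 4:draus {P,C}; 5:grosk {C}; 6:ploivailk {A}; 7:rokush {P}; 8:draus {P,C}; 9:sapbru {C}.
There are 32 candidate sequences in total.
The sequences that satisfy every rule: A C A C C A P C C; A C C C C A P C C; A A A C C A P C C; A A C C C A P C C.
Count = 4.

4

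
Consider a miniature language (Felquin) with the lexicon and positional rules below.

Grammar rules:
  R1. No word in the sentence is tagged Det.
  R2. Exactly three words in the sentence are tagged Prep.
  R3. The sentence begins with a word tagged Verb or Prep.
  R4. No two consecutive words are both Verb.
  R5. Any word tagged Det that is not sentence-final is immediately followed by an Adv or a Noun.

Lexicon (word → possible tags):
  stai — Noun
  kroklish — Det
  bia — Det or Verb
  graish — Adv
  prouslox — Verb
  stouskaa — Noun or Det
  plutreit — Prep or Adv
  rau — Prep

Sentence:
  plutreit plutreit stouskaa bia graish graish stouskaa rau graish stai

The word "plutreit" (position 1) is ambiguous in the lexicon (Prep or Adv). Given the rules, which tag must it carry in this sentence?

Prep

Candidates per position — 1:plutreit {Prep,Adv}; 2:plutreit {Prep,Adv}; 3:stouskaa {Noun,Det}; 4:bia {Det,Verb}; 5:graish {Adv}; 6:graish {Adv}; 7:stouskaa {Noun,Det}; 8:rau {Prep}; 9:graish {Adv}; 10:stai {Noun}.
Position 1: tagging it Adv would leave rule 2 unsatisfiable, so it must be Prep.
Position 2: tagging it Adv would leave rule 2 unsatisfiable, so it must be Prep.
Position 3: tagging it Det would leave rule 1 unsatisfiable, so it must be Noun.
Position 4: tagging it Det would leave rule 1 unsatisfiable, so it must be Verb.
Position 7: tagging it Det would leave rule 1 unsatisfiable, so it must be Noun.
That leaves exactly one tagging: Prep Prep Noun Verb Adv Adv Noun Prep Adv Noun.
Check: rule 1 satisfied; rule 2 satisfied; rule 3 satisfied; rule 4 satisfied; rule 5 satisfied.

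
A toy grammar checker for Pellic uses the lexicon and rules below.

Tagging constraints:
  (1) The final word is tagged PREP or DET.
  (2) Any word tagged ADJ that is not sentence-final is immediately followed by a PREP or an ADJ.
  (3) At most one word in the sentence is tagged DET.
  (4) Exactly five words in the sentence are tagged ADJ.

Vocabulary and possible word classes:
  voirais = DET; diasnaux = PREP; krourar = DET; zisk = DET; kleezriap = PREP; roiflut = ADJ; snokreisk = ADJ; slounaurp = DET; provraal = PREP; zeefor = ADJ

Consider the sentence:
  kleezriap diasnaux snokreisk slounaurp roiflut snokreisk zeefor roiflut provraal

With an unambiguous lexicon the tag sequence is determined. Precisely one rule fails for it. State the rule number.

2

Fixed tagging: PREP PREP ADJ DET ADJ ADJ ADJ ADJ PREP.
Rule check: R1 holds, R2 violated, R3 holds, R4 holds.
Only rule 2 fails.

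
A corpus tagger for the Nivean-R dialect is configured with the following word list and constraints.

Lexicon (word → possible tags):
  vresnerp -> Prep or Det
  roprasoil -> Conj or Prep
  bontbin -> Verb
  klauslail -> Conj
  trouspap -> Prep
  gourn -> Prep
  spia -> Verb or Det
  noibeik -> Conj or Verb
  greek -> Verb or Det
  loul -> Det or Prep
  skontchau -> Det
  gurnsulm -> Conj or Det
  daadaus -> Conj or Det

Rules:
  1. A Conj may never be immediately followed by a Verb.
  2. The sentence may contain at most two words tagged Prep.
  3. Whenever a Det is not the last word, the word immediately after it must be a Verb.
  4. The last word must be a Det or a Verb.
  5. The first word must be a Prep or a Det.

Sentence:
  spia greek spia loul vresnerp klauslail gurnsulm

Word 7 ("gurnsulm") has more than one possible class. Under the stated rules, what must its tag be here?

Candidates per position — 1:spia {Verb,Det}; 2:greek {Verb,Det}; 3:spia {Verb,Det}; 4:loul {Det,Prep}; 5:vresnerp {Prep,Det}; 6:klauslail {Conj}; 7:gurnsulm {Conj,Det}.
At position 1, choosing Verb makes rule 5 impossible to satisfy; hence Det.
At position 2, choosing Det makes rule 3 impossible to satisfy; hence Verb.
At position 3, choosing Det makes rule 3 impossible to satisfy; hence Verb.
At position 4, choosing Det makes rule 3 impossible to satisfy; hence Prep.
At position 5, choosing Det makes rule 3 impossible to satisfy; hence Prep.
At position 7, choosing Conj makes rule 4 impossible to satisfy; hence Det.
So the tagging must be: Det Verb Verb Prep Prep Conj Det.
Checking: rule 1 holds; rule 2 holds; rule 3 holds; rule 4 holds; rule 5 holds.

Det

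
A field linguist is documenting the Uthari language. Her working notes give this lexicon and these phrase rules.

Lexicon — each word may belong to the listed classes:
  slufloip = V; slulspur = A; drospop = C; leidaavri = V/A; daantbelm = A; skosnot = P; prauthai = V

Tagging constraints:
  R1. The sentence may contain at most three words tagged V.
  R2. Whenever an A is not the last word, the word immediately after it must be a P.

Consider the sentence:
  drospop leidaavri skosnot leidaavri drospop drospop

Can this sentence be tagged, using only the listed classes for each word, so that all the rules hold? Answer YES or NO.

Candidates per position — 1:drospop {C}; 2:leidaavri {V,A}; 3:skosnot {P}; 4:leidaavri {V,A}; 5:drospop {C}; 6:drospop {C}.
One satisfying assignment: C A P V C C.
Verifying each rule — rule 1 ✓; rule 2 ✓.

YES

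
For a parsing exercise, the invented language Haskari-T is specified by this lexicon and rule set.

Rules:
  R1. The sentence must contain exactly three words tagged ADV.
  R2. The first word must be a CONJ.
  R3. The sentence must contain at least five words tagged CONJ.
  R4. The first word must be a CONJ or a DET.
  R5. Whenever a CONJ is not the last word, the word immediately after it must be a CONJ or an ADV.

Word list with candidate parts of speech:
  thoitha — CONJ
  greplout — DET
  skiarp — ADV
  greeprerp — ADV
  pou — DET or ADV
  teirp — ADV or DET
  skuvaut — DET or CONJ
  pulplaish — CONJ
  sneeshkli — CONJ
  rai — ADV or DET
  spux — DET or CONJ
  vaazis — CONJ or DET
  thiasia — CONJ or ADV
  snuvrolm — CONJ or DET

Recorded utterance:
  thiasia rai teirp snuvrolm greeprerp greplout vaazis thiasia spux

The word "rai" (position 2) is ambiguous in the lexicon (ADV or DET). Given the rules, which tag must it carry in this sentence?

ADV

Candidates per position — 1:thiasia {CONJ,ADV}; 2:rai {ADV,DET}; 3:teirp {ADV,DET}; 4:snuvrolm {CONJ,DET}; 5:greeprerp {ADV}; 6:greplout {DET}; 7:vaazis {CONJ,DET}; 8:thiasia {CONJ,ADV}; 9:spux {DET,CONJ}.
Word 1 cannot be ADV — rule 2 would then fail for every completion. It is CONJ.
Word 2 cannot be DET — rule 5 would then fail for every completion. It is ADV.
Word 4 cannot be DET — rule 3 would then fail for every completion. It is CONJ.
Word 7 cannot be DET — rule 3 would then fail for every completion. It is CONJ.
Word 8 cannot be ADV — rule 3 would then fail for every completion. It is CONJ.
Word 9 cannot be DET — rule 3 would then fail for every completion. It is CONJ.
Word 3 cannot be DET — rule 1 would then fail for every completion. It is ADV.
The only consistent sequence is: CONJ ADV ADV CONJ ADV DET CONJ CONJ CONJ.
Check: rule 1 ok; rule 2 ok; rule 3 ok; rule 4 ok; rule 5 ok.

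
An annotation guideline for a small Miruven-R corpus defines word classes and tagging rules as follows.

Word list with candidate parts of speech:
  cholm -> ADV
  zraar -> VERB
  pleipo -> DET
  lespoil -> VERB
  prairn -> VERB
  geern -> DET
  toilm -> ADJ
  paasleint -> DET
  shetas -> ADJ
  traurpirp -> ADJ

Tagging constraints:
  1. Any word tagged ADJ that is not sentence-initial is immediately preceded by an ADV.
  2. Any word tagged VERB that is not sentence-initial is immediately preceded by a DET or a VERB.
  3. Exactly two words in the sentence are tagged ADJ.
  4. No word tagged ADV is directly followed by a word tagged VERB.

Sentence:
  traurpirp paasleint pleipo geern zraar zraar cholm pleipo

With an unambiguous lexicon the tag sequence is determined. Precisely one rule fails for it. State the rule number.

3

Fixed tagging: ADJ DET DET DET VERB VERB ADV DET.
Rule check: R1 pass, R2 pass, R3 fail, R4 pass.
Only rule 3 fails.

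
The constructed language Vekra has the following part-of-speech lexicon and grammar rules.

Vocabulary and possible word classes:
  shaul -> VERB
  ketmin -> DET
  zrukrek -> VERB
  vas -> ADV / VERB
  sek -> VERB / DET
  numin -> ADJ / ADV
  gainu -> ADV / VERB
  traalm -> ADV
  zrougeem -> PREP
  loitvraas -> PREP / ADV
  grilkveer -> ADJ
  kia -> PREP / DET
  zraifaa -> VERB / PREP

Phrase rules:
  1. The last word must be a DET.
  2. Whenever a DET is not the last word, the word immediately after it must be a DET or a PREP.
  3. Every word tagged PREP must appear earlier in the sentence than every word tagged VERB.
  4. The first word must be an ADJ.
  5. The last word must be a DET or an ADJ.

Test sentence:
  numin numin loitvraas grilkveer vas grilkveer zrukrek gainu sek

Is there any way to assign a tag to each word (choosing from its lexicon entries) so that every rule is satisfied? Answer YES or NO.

Candidates per position — 1:numin {ADJ,ADV}; 2:numin {ADJ,ADV}; 3:loitvraas {PREP,ADV}; 4:grilkveer {ADJ}; 5:vas {ADV,VERB}; 6:grilkveer {ADJ}; 7:zrukrek {VERB}; 8:gainu {ADV,VERB}; 9:sek {VERB,DET}.
One satisfying assignment: ADJ ADV ADV ADJ ADV ADJ VERB VERB DET.
Rule-by-rule: rule 1 holds; rule 2 holds; rule 3 holds; rule 4 holds; rule 5 holds.

YES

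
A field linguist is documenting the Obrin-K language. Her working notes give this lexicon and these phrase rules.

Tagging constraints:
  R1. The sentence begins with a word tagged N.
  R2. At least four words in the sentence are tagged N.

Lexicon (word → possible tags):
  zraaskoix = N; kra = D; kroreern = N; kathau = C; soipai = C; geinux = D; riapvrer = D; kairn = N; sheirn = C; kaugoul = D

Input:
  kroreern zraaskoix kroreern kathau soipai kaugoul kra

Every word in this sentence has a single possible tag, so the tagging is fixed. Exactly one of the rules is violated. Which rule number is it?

2

Fixed tagging: N N N C C D D.
Rule check: R1 ok, R2 fails.
Only rule 2 fails.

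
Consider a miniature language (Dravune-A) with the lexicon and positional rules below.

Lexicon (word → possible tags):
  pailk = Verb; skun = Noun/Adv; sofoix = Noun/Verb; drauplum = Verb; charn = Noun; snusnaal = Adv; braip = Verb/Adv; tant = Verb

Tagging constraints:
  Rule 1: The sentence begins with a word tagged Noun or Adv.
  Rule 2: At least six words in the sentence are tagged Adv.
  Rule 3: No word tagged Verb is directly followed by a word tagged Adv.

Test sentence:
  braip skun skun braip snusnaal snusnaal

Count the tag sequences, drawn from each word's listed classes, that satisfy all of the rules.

Candidates per position — 1:braip {Verb,Adv}; 2:skun {Noun,Adv}; 3:skun {Noun,Adv}; 4:braip {Verb,Adv}; 5:snusnaal {Adv}; 6:snusnaal {Adv}.
There are 16 candidate sequences in total.
The sequences that satisfy every rule: Adv Adv Adv Adv Adv Adv.
Count = 1.

1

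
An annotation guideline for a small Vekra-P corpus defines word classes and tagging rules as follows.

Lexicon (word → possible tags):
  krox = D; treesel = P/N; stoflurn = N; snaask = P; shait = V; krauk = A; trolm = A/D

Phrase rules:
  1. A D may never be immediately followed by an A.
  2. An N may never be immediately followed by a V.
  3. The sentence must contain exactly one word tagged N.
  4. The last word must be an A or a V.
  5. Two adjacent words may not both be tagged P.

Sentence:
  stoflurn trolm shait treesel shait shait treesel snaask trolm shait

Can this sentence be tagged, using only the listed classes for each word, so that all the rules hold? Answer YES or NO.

Candidates per position — 1:stoflurn {N}; 2:trolm {A,D}; 3:shait {V}; 4:treesel {P,N}; 5:shait {V}; 6:shait {V}; 7:treesel {P,N}; 8:snaask {P}; 9:trolm {A,D}; 10:shait {V}.
Every candidate sequence violates at least one rule; no consistent tagging exists.

NO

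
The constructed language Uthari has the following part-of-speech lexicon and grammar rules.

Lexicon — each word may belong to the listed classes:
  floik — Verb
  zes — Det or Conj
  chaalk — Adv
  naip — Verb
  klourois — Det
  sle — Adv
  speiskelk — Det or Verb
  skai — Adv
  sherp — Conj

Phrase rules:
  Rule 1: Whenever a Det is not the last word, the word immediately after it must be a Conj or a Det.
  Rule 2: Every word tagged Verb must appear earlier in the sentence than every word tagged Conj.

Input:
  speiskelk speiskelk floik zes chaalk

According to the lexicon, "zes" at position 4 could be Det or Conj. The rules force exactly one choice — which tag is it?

Candidates per position — 1:speiskelk {Det,Verb}; 2:speiskelk {Det,Verb}; 3:floik {Verb}; 4:zes {Det,Conj}; 5:chaalk {Adv}.
Word 1 cannot be Det — rule 1 would then fail for every completion. It is Verb.
Word 2 cannot be Det — rule 1 would then fail for every completion. It is Verb.
Word 4 cannot be Det — rule 1 would then fail for every completion. It is Conj.
That leaves exactly one tagging: Verb Verb Verb Conj Adv.
Check: rule 1 holds; rule 2 holds.

Conj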